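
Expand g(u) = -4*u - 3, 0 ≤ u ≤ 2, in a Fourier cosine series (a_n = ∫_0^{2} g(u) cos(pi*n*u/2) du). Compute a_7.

32/(49*pi**2)

a_7 = ∫_0^{2} (-4*u - 3) cos(7*pi*u/2) du.
Integrating by parts (boundary term plus one more integral), an antiderivative of (-4*u - 3) cos(7*pi*u/2) is -8*u*sin(7*pi*u/2)/(7*pi) - 6*sin(7*pi*u/2)/(7*pi) - 16*cos(7*pi*u/2)/(49*pi**2); evaluating from 0 to 2: ∫_{0}^{2} (-4*u - 3) cos(7*pi*u/2) du = (16/(49*pi**2)) - (-16/(49*pi**2)) = 32/(49*pi**2).
Hence a_7 = 32/(49*pi**2).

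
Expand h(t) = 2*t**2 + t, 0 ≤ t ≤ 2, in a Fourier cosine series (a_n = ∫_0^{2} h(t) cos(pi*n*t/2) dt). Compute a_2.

a_2 = ∫_0^{2} (2*t**2 + t) cos(pi*t) dt.
Integrating by parts twice (tabular method), an antiderivative of (2*t**2 + t) cos(pi*t) is 2*t**2*sin(pi*t)/pi + t*sin(pi*t)/pi + 4*t*cos(pi*t)/pi**2 - 4*sin(pi*t)/pi**3 + cos(pi*t)/pi**2; evaluating from 0 to 2: ∫_{0}^{2} (2*t**2 + t) cos(pi*t) dt = (9/pi**2) - (pi**(-2)) = 8/pi**2.
Hence a_2 = 8/pi**2.

8/pi**2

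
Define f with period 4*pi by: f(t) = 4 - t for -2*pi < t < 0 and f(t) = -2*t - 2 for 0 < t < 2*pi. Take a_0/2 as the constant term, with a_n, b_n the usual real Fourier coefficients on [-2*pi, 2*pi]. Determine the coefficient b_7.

b_7 = (1/(2*pi)) ∫_{-2*pi}^{2*pi} f(t) sin(7*t/2) dt.
Split the integral at the breakpoints.
Integrating by parts (boundary term plus one more integral), an antiderivative of (4 - t) sin(7*t/2) is 2*t*cos(7*t/2)/7 - 4*sin(7*t/2)/49 - 8*cos(7*t/2)/7; evaluating from -2*pi to 0: ∫_{-2*pi}^{0} (4 - t) sin(7*t/2) dt = (-8/7) - (8/7 + 4*pi/7) = -16/7 - 4*pi/7.
Integrating by parts (boundary term plus one more integral), an antiderivative of (-2*t - 2) sin(7*t/2) is 4*t*cos(7*t/2)/7 - 8*sin(7*t/2)/49 + 4*cos(7*t/2)/7; evaluating from 0 to 2*pi: ∫_{0}^{2*pi} (-2*t - 2) sin(7*t/2) dt = (-8*pi/7 - 4/7) - (4/7) = -8*pi/7 - 8/7.
Summing the pieces and multiplying by (1/(2*pi)) gives b_7 = 6*(-pi - 2)/(7*pi).

6*(-pi - 2)/(7*pi)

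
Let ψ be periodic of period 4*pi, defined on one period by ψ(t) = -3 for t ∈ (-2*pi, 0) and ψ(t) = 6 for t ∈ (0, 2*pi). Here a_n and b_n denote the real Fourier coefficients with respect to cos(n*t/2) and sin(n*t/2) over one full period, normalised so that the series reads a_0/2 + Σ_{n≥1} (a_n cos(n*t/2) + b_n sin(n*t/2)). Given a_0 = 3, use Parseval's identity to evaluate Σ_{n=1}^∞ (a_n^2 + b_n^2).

Parseval: a_0^2/2 + Σ_{n≥1} (a_n^2+b_n^2) = (1/(2*pi)) ∫_{-2*pi}^{2*pi} ψ(t)^2 dt = 45.
Subtract a_0^2/2 = 9/2: Σ (a_n^2+b_n^2) = 81/2.

81/2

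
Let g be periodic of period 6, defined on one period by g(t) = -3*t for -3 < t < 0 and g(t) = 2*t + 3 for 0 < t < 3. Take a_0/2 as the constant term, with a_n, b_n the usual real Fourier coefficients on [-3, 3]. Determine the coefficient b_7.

b_7 = 1/3 ∫_{-3}^{3} g(t) sin(7*pi*t/3) dt.
Split the integral at the breakpoints.
Integrating by parts (boundary term plus one more integral), an antiderivative of (-3*t) sin(7*pi*t/3) is 9*t*cos(7*pi*t/3)/(7*pi) - 27*sin(7*pi*t/3)/(49*pi**2); evaluating from -3 to 0: ∫_{-3}^{0} (-3*t) sin(7*pi*t/3) dt = (0) - (27/(7*pi)) = -27/(7*pi).
Integrating by parts (boundary term plus one more integral), an antiderivative of (2*t + 3) sin(7*pi*t/3) is -6*t*cos(7*pi*t/3)/(7*pi) + 18*sin(7*pi*t/3)/(49*pi**2) - 9*cos(7*pi*t/3)/(7*pi); evaluating from 0 to 3: ∫_{0}^{3} (2*t + 3) sin(7*pi*t/3) dt = (27/(7*pi)) - (-9/(7*pi)) = 36/(7*pi).
Summing the pieces and multiplying by (1/3) gives b_7 = 3/(7*pi).

3/(7*pi)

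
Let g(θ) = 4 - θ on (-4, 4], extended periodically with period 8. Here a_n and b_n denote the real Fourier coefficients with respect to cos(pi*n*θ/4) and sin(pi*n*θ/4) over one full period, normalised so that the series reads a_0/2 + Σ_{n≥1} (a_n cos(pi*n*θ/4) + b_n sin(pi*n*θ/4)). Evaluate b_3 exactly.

b_3 = 1/4 ∫_{-4}^{4} g(θ) sin(3*pi*θ/4) dθ.
Integrating by parts (boundary term plus one more integral), an antiderivative of (4 - θ) sin(3*pi*θ/4) is 4*θ*cos(3*pi*θ/4)/(3*pi) - 16*sin(3*pi*θ/4)/(9*pi**2) - 16*cos(3*pi*θ/4)/(3*pi); evaluating from -4 to 4: ∫_{-4}^{4} (4 - θ) sin(3*pi*θ/4) dθ = (0) - (32/(3*pi)) = -32/(3*pi).
Hence b_3 = (1/4)·(-32/(3*pi)) = -8/(3*pi).

-8/(3*pi)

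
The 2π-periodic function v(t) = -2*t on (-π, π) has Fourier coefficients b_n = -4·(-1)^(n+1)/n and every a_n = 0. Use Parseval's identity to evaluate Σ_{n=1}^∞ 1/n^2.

Parseval: Σ b_n^2 = (1/π) ∫_{-π}^{π} v(t)^2 dt = 8*pi**2/3.
Σ b_n^2 = Σ 16/n^2, so Σ 1/n^2 = (8*pi**2/3)/16 = pi**2/6.

pi**2/6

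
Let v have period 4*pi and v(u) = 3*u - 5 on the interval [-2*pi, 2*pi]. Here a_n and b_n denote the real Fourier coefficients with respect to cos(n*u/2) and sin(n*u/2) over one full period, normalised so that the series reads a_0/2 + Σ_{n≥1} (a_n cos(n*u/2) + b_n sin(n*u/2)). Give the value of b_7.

b_7 = (1/(2*pi)) ∫_{-2*pi}^{2*pi} v(u) sin(7*u/2) du.
Integrating by parts (boundary term plus one more integral), an antiderivative of (3*u - 5) sin(7*u/2) is -6*u*cos(7*u/2)/7 + 12*sin(7*u/2)/49 + 10*cos(7*u/2)/7; evaluating from -2*pi to 2*pi: ∫_{-2*pi}^{2*pi} (3*u - 5) sin(7*u/2) du = (-10/7 + 12*pi/7) - (-12*pi/7 - 10/7) = 24*pi/7.
Hence b_7 = (1/(2*pi))·(24*pi/7) = 12/7.

12/7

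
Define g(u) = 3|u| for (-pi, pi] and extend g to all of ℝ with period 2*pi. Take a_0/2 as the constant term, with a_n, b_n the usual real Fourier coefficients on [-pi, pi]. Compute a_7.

a_7 = 1/pi ∫_{-pi}^{pi} g(u) cos(7*u) du.
g is even and cos(7*u) is even, so the integrand is even and a_7 = 2/pi ∫_0^{pi} g(u) cos(7*u) du.
Integrating by parts (boundary term plus one more integral), an antiderivative of (3*u) cos(7*u) is 3*u*sin(7*u)/7 + 3*cos(7*u)/49; evaluating from 0 to pi: ∫_{0}^{pi} (3*u) cos(7*u) du = (-3/49) - (3/49) = -6/49.
Hence a_7 = (2/pi)·(-6/49) = -12/(49*pi).

-12/(49*pi)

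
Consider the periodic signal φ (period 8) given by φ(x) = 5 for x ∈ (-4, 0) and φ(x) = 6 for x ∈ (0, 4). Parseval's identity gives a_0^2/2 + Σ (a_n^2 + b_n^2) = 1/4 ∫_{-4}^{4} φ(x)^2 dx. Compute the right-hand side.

61

1/4 ∫_{-4}^{4} φ(x)^2 dx = 1/4 · (244) = 61.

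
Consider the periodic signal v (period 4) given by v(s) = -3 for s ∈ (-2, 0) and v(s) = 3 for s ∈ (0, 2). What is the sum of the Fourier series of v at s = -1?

-3

v is continuous at s = -1 with value -3, so the series converges to -3 there.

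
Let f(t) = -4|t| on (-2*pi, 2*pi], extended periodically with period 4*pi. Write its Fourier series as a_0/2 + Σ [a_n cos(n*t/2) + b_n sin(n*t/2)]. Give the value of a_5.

32/(25*pi)

a_5 = (1/(2*pi)) ∫_{-2*pi}^{2*pi} f(t) cos(5*t/2) dt.
f is even and cos(5*t/2) is even, so the integrand is even and a_5 = 1/pi ∫_0^{2*pi} f(t) cos(5*t/2) dt.
Integrating by parts (boundary term plus one more integral), an antiderivative of (-4*t) cos(5*t/2) is -8*t*sin(5*t/2)/5 - 16*cos(5*t/2)/25; evaluating from 0 to 2*pi: ∫_{0}^{2*pi} (-4*t) cos(5*t/2) dt = (16/25) - (-16/25) = 32/25.
Hence a_5 = (1/pi)·(32/25) = 32/(25*pi).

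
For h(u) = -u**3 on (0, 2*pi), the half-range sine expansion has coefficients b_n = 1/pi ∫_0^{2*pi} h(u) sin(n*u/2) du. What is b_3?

b_3 = 1/pi ∫_0^{2*pi} (-u**3) sin(3*u/2) du.
Integrating by parts three times (tabular method), an antiderivative of (-u**3) sin(3*u/2) is 2*u**3*cos(3*u/2)/3 - 4*u**2*sin(3*u/2)/3 - 16*u*cos(3*u/2)/9 + 32*sin(3*u/2)/27; evaluating from 0 to 2*pi: ∫_{0}^{2*pi} (-u**3) sin(3*u/2) du = (16*pi*(2 - 3*pi**2)/9) - (0) = 16*pi*(2 - 3*pi**2)/9.
Hence b_3 = (1/pi)·(16*pi*(2 - 3*pi**2)/9) = 32/9 - 16*pi**2/3.

32/9 - 16*pi**2/3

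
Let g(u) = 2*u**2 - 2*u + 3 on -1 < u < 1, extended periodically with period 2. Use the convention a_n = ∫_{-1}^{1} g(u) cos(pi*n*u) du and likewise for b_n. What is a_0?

22/3

a_0 = ∫_{-1}^{1} g(u) du = 22/3.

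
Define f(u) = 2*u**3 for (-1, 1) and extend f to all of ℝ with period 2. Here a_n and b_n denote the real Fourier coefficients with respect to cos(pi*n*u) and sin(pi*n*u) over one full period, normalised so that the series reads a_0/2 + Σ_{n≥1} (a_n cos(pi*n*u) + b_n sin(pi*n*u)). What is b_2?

-2/pi + 3/pi**3

b_2 = ∫_{-1}^{1} f(u) sin(2*pi*u) du.
f is odd and sin(2*pi*u) is odd, so the integrand is even and b_2 = 2 ∫_0^{1} f(u) sin(2*pi*u) du.
Integrating by parts three times (tabular method), an antiderivative of (2*u**3) sin(2*pi*u) is -u**3*cos(2*pi*u)/pi + 3*u**2*sin(2*pi*u)/(2*pi**2) + 3*u*cos(2*pi*u)/(2*pi**3) - 3*sin(2*pi*u)/(4*pi**4); evaluating from 0 to 1: ∫_{0}^{1} (2*u**3) sin(2*pi*u) du = ((3/2 - pi**2)/pi**3) - (0) = (3/2 - pi**2)/pi**3.
Hence b_2 = 2·((3/2 - pi**2)/pi**3) = -2/pi + 3/pi**3.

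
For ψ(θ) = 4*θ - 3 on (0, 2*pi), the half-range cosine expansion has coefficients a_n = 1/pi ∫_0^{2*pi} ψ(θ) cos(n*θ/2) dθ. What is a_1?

-32/pi

a_1 = 1/pi ∫_0^{2*pi} (4*θ - 3) cos(θ/2) dθ.
Integrating by parts (boundary term plus one more integral), an antiderivative of (4*θ - 3) cos(θ/2) is 8*θ*sin(θ/2) - 6*sin(θ/2) + 16*cos(θ/2); evaluating from 0 to 2*pi: ∫_{0}^{2*pi} (4*θ - 3) cos(θ/2) dθ = (-16) - (16) = -32.
Hence a_1 = (1/pi)·(-32) = -32/pi.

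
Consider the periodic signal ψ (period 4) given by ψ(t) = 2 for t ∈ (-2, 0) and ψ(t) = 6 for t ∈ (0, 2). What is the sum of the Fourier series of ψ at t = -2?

At t = -2 the one-sided limits are ψ(-2^-) = 6 and ψ(-2^+) = 2.
By Dirichlet's theorem the series converges to their average, [(6) + (2)]/2 = 4.

4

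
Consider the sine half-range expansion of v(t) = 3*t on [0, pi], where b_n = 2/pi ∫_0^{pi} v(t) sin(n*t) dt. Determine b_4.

-3/2

b_4 = 2/pi ∫_0^{pi} (3*t) sin(4*t) dt.
Integrating by parts (boundary term plus one more integral), an antiderivative of (3*t) sin(4*t) is -3*t*cos(4*t)/4 + 3*sin(4*t)/16; evaluating from 0 to pi: ∫_{0}^{pi} (3*t) sin(4*t) dt = (-3*pi/4) - (0) = -3*pi/4.
Hence b_4 = (2/pi)·(-3*pi/4) = -3/2.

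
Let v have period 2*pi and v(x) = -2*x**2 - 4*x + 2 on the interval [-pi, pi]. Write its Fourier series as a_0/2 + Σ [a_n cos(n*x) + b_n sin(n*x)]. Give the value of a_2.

-2

a_2 = 1/pi ∫_{-pi}^{pi} v(x) cos(2*x) dx.
Integrating by parts twice (tabular method), an antiderivative of (-2*x**2 - 4*x + 2) cos(2*x) is -x**2*sin(2*x) - 2*x*sin(2*x) - x*cos(2*x) + 3*sin(2*x)/2 - cos(2*x); evaluating from -pi to pi: ∫_{-pi}^{pi} (-2*x**2 - 4*x + 2) cos(2*x) dx = (-pi - 1) - (-1 + pi) = -2*pi.
Hence a_2 = (1/pi)·(-2*pi) = -2.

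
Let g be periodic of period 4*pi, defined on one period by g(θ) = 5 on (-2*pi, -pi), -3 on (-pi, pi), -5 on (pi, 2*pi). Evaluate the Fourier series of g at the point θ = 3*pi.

1

θ = 3*pi differs from θ = -pi by 1 full period(s), and the series is 4*pi-periodic.
At θ = -pi the one-sided limits are g(-pi^-) = 5 and g(-pi^+) = -3.
By Dirichlet's theorem the series converges to their average, [(5) + (-3)]/2 = 1.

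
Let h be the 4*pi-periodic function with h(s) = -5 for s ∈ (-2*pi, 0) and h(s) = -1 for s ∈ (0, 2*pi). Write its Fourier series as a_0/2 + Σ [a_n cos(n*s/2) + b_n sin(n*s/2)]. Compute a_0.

a_0 = (1/(2*pi)) ∫_{-2*pi}^{2*pi} h(s) ds = (1/(2*pi)) · (-12*pi) = -6.

-6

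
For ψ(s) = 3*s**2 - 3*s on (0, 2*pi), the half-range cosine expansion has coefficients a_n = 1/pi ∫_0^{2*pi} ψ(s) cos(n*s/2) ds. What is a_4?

a_4 = 1/pi ∫_0^{2*pi} (3*s**2 - 3*s) cos(2*s) ds.
Integrating by parts twice (tabular method), an antiderivative of (3*s**2 - 3*s) cos(2*s) is 3*s**2*sin(2*s)/2 - 3*s*sin(2*s)/2 + 3*s*cos(2*s)/2 - 3*sin(2*s)/4 - 3*cos(2*s)/4; evaluating from 0 to 2*pi: ∫_{0}^{2*pi} (3*s**2 - 3*s) cos(2*s) ds = (-3/4 + 3*pi) - (-3/4) = 3*pi.
Hence a_4 = (1/pi)·(3*pi) = 3.

3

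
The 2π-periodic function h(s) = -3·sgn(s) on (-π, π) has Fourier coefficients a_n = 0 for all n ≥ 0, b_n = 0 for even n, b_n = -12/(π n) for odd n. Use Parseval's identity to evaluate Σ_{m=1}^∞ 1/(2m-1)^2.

Parseval: Σ b_n^2 = (1/π) ∫_{-π}^{π} h(s)^2 ds = 18.
Only odd n contribute, with b_n^2 = 144/(π^2 n^2), so Σ_{m≥1} 1/(2m-1)^2 = π^2·(18)/144 = pi**2/8.

pi**2/8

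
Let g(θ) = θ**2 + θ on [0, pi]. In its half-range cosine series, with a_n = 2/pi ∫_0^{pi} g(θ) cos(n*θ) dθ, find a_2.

1

a_2 = 2/pi ∫_0^{pi} (θ**2 + θ) cos(2*θ) dθ.
Integrating by parts twice (tabular method), an antiderivative of (θ**2 + θ) cos(2*θ) is θ**2*sin(2*θ)/2 + θ*sin(2*θ)/2 + θ*cos(2*θ)/2 - sin(2*θ)/4 + cos(2*θ)/4; evaluating from 0 to pi: ∫_{0}^{pi} (θ**2 + θ) cos(2*θ) dθ = (1/4 + pi/2) - (1/4) = pi/2.
Hence a_2 = (2/pi)·(pi/2) = 1.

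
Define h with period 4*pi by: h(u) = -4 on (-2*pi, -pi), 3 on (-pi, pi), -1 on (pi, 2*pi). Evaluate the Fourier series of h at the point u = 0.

3

h is continuous at u = 0 with value 3, so the series converges to 3 there.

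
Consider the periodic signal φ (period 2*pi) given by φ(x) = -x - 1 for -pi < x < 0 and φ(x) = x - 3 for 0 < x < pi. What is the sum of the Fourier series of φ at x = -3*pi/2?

-3 + pi/2

x = -3*pi/2 differs from x = pi/2 by -1 full period(s), and the series is 2*pi-periodic.
φ is continuous at x = pi/2 with value -3 + pi/2, so the series converges to -3 + pi/2 there.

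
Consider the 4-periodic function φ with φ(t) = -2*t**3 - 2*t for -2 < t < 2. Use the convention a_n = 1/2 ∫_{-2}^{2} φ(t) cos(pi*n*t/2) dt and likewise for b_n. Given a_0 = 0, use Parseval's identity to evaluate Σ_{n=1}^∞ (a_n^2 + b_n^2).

Parseval: a_0^2/2 + Σ_{n≥1} (a_n^2+b_n^2) = 1/2 ∫_{-2}^{2} φ(t)^2 dt = 14176/105.
Subtract a_0^2/2 = 0: Σ (a_n^2+b_n^2) = 14176/105.

14176/105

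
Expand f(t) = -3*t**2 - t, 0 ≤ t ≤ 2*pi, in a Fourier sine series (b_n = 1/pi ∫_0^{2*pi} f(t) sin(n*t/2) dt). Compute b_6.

b_6 = 1/pi ∫_0^{2*pi} (-3*t**2 - t) sin(3*t) dt.
Integrating by parts twice (tabular method), an antiderivative of (-3*t**2 - t) sin(3*t) is t**2*cos(3*t) - 2*t*sin(3*t)/3 + t*cos(3*t)/3 - sin(3*t)/9 - 2*cos(3*t)/9; evaluating from 0 to 2*pi: ∫_{0}^{2*pi} (-3*t**2 - t) sin(3*t) dt = (-2/9 + 2*pi/3 + 4*pi**2) - (-2/9) = 2*pi*(1 + 6*pi)/3.
Hence b_6 = (1/pi)·(2*pi*(1 + 6*pi)/3) = 2/3 + 4*pi.

2/3 + 4*pi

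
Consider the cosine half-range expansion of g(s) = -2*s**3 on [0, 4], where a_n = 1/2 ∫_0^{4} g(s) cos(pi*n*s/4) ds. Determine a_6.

a_6 = 1/2 ∫_0^{4} (-2*s**3) cos(3*pi*s/2) ds.
Integrating by parts three times (tabular method), an antiderivative of (-2*s**3) cos(3*pi*s/2) is -4*s**3*sin(3*pi*s/2)/(3*pi) - 8*s**2*cos(3*pi*s/2)/(3*pi**2) + 32*s*sin(3*pi*s/2)/(9*pi**3) + 64*cos(3*pi*s/2)/(27*pi**4); evaluating from 0 to 4: ∫_{0}^{4} (-2*s**3) cos(3*pi*s/2) ds = (64*(1 - 18*pi**2)/(27*pi**4)) - (64/(27*pi**4)) = -128/(3*pi**2).
Hence a_6 = (1/2)·(-128/(3*pi**2)) = -64/(3*pi**2).

-64/(3*pi**2)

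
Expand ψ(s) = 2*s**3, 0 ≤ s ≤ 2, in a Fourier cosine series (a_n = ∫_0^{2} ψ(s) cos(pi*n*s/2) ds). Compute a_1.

96*(4 - pi**2)/pi**4

a_1 = ∫_0^{2} (2*s**3) cos(pi*s/2) ds.
Integrating by parts three times (tabular method), an antiderivative of (2*s**3) cos(pi*s/2) is 4*s**3*sin(pi*s/2)/pi + 24*s**2*cos(pi*s/2)/pi**2 - 96*s*sin(pi*s/2)/pi**3 - 192*cos(pi*s/2)/pi**4; evaluating from 0 to 2: ∫_{0}^{2} (2*s**3) cos(pi*s/2) ds = (96*(2 - pi**2)/pi**4) - (-192/pi**4) = 96*(4 - pi**2)/pi**4.
Hence a_1 = 96*(4 - pi**2)/pi**4.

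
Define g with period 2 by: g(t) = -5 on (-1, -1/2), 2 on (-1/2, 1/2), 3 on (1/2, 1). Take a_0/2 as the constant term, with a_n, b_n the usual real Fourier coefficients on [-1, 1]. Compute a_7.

-6/(7*pi)

a_7 = ∫_{-1}^{1} g(t) cos(7*pi*t) dt.
Split the integral at the breakpoints.
Directly, an antiderivative of (-5) cos(7*pi*t) is -5*sin(7*pi*t)/(7*pi); evaluating from -1 to -1/2: ∫_{-1}^{-1/2} (-5) cos(7*pi*t) dt = (-5/(7*pi)) - (0) = -5/(7*pi).
Directly, an antiderivative of (2) cos(7*pi*t) is 2*sin(7*pi*t)/(7*pi); evaluating from -1/2 to 1/2: ∫_{-1/2}^{1/2} (2) cos(7*pi*t) dt = (-2/(7*pi)) - (2/(7*pi)) = -4/(7*pi).
Directly, an antiderivative of (3) cos(7*pi*t) is 3*sin(7*pi*t)/(7*pi); evaluating from 1/2 to 1: ∫_{1/2}^{1} (3) cos(7*pi*t) dt = (0) - (-3/(7*pi)) = 3/(7*pi).
Summing the pieces gives a_7 = -6/(7*pi).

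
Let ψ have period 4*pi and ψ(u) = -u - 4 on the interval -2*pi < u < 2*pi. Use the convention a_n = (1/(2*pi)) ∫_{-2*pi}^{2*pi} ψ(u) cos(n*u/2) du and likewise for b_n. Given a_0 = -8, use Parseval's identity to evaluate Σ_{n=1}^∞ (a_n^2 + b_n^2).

8*pi**2/3

Parseval: a_0^2/2 + Σ_{n≥1} (a_n^2+b_n^2) = (1/(2*pi)) ∫_{-2*pi}^{2*pi} ψ(u)^2 du = 8*pi**2/3 + 32.
Subtract a_0^2/2 = 32: Σ (a_n^2+b_n^2) = 8*pi**2/3.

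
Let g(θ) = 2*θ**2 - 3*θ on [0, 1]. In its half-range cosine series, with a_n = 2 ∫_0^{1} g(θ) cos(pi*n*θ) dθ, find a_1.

a_1 = 2 ∫_0^{1} (2*θ**2 - 3*θ) cos(pi*θ) dθ.
Integrating by parts twice (tabular method), an antiderivative of (2*θ**2 - 3*θ) cos(pi*θ) is 2*θ**2*sin(pi*θ)/pi - 3*θ*sin(pi*θ)/pi + 4*θ*cos(pi*θ)/pi**2 - 4*sin(pi*θ)/pi**3 - 3*cos(pi*θ)/pi**2; evaluating from 0 to 1: ∫_{0}^{1} (2*θ**2 - 3*θ) cos(pi*θ) dθ = (-1/pi**2) - (-3/pi**2) = 2/pi**2.
Hence a_1 = 2·(2/pi**2) = 4/pi**2.

4/pi**2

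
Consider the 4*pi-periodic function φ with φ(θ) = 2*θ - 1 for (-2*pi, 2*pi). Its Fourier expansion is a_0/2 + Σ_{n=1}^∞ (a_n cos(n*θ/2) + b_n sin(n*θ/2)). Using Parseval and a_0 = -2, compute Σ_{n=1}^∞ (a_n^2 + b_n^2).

32*pi**2/3

Parseval: a_0^2/2 + Σ_{n≥1} (a_n^2+b_n^2) = (1/(2*pi)) ∫_{-2*pi}^{2*pi} φ(θ)^2 dθ = 2 + 32*pi**2/3.
Subtract a_0^2/2 = 2: Σ (a_n^2+b_n^2) = 32*pi**2/3.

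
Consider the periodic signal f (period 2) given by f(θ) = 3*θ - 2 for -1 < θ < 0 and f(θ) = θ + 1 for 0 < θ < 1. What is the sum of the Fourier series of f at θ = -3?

θ = -3 differs from θ = -1 by -1 full period(s), and the series is 2-periodic.
At θ = -1 the one-sided limits are f(-1^-) = 2 and f(-1^+) = -5.
By Dirichlet's theorem the series converges to their average, [(2) + (-5)]/2 = -3/2.

-3/2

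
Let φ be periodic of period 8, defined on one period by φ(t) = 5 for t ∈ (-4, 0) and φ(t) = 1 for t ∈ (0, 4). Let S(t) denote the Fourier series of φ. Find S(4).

3

t = 4 differs from t = -4 by 1 full period(s), and the series is 8-periodic.
At t = -4 the one-sided limits are φ(-4^-) = 1 and φ(-4^+) = 5.
By Dirichlet's theorem the series converges to their average, [(1) + (5)]/2 = 3.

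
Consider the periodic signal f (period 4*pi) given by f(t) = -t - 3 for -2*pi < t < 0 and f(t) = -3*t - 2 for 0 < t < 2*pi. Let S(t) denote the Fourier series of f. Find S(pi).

-3*pi - 2

f is continuous at t = pi with value -3*pi - 2, so the series converges to -3*pi - 2 there.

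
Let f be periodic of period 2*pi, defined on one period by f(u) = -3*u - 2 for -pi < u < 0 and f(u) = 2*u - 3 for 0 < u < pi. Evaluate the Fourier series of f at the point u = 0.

-5/2

At u = 0 the one-sided limits are f(0^-) = -2 and f(0^+) = -3.
By Dirichlet's theorem the series converges to their average, [(-2) + (-3)]/2 = -5/2.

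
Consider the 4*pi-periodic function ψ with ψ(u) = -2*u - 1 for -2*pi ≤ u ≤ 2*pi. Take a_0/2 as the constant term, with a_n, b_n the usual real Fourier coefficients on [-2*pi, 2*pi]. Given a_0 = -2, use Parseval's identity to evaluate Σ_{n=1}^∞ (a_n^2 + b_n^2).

Parseval: a_0^2/2 + Σ_{n≥1} (a_n^2+b_n^2) = (1/(2*pi)) ∫_{-2*pi}^{2*pi} ψ(u)^2 du = 2 + 32*pi**2/3.
Subtract a_0^2/2 = 2: Σ (a_n^2+b_n^2) = 32*pi**2/3.

32*pi**2/3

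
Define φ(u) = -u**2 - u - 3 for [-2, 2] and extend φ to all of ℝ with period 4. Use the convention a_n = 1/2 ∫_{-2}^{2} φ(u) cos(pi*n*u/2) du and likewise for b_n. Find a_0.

-26/3

a_0 = 1/2 ∫_{-2}^{2} φ(u) du = 1/2 · (-52/3) = -26/3.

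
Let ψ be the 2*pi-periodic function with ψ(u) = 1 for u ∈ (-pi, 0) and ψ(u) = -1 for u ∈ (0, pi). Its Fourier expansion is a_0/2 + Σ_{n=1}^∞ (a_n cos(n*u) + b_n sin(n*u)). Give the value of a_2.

a_2 = 1/pi ∫_{-pi}^{pi} ψ(u) cos(2*u) du.
ψ is odd and cos(2*u) is even, so the integrand is odd over a symmetric interval and the integral vanishes.

0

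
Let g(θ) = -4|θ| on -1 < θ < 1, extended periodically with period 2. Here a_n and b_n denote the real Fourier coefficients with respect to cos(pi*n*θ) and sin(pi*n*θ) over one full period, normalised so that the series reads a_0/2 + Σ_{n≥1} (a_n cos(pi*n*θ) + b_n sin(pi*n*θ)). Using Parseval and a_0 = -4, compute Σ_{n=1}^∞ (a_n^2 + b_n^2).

8/3

Parseval: a_0^2/2 + Σ_{n≥1} (a_n^2+b_n^2) = ∫_{-1}^{1} g(θ)^2 dθ = 32/3.
Subtract a_0^2/2 = 8: Σ (a_n^2+b_n^2) = 8/3.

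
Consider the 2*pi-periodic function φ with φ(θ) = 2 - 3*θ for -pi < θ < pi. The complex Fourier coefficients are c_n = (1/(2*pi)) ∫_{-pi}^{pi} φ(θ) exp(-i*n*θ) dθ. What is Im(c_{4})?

-3/4

Since φ is real-valued, Im(c_{4}) = -(1/(2*pi)) ∫_{-pi}^{pi} φ(θ) sin(4*θ) dθ = -b_{4}/2.
Integrating by parts (boundary term plus one more integral), an antiderivative of (2 - 3*θ) sin(4*θ) is 3*θ*cos(4*θ)/4 - 3*sin(4*θ)/16 - cos(4*θ)/2; evaluating from -pi to pi: ∫_{-pi}^{pi} (2 - 3*θ) sin(4*θ) dθ = (-1/2 + 3*pi/4) - (-3*pi/4 - 1/2) = 3*pi/2.
Hence Im(c_{4}) = (-1/(2*pi))·(3*pi/2) = -3/4.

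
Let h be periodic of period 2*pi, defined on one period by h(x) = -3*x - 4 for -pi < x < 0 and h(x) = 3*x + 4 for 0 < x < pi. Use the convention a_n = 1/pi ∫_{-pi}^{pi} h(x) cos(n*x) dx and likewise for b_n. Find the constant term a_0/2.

3*pi/2

a_0 = 1/pi ∫_{-pi}^{pi} h(x) dx = 1/pi · (3*pi**2) = 3*pi.
So the constant term a_0/2 = 3*pi/2.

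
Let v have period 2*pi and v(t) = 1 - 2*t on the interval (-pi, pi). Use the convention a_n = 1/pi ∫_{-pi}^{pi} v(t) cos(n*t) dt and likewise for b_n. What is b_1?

b_1 = 1/pi ∫_{-pi}^{pi} v(t) sin(t) dt.
Integrating by parts (boundary term plus one more integral), an antiderivative of (1 - 2*t) sin(t) is 2*t*cos(t) - 2*sin(t) - cos(t); evaluating from -pi to pi: ∫_{-pi}^{pi} (1 - 2*t) sin(t) dt = (1 - 2*pi) - (1 + 2*pi) = -4*pi.
Hence b_1 = (1/pi)·(-4*pi) = -4.

-4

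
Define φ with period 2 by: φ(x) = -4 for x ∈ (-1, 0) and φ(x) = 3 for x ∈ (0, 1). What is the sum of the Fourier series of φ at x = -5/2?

-4

x = -5/2 differs from x = -1/2 by -1 full period(s), and the series is 2-periodic.
φ is continuous at x = -1/2 with value -4, so the series converges to -4 there.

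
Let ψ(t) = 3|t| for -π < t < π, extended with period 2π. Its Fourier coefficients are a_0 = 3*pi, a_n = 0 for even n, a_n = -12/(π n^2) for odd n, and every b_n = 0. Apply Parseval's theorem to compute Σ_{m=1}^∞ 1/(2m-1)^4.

pi**4/96

Parseval: a_0^2/2 + Σ a_n^2 = (1/π) ∫_{-π}^{π} ψ(t)^2 dt = 6*pi**2.
Subtract a_0^2/2 = 9*pi**2/2: Σ a_n^2 = 3*pi**2/2.
Only odd n contribute, with a_n^2 = 144/(π^2 n^4), so Σ_{m≥1} 1/(2m-1)^4 = π^2·(3*pi**2/2)/144 = pi**4/96.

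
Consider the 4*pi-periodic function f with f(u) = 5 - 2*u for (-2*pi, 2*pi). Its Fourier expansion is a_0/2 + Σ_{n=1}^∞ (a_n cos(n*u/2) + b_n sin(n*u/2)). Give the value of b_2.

4

b_2 = (1/(2*pi)) ∫_{-2*pi}^{2*pi} f(u) sin(u) du.
Integrating by parts (boundary term plus one more integral), an antiderivative of (5 - 2*u) sin(u) is 2*u*cos(u) - 2*sin(u) - 5*cos(u); evaluating from -2*pi to 2*pi: ∫_{-2*pi}^{2*pi} (5 - 2*u) sin(u) du = (-5 + 4*pi) - (-4*pi - 5) = 8*pi.
Hence b_2 = (1/(2*pi))·(8*pi) = 4.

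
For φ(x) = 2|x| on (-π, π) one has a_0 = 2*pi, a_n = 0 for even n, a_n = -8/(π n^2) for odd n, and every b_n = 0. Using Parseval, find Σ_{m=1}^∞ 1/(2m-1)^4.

Parseval: a_0^2/2 + Σ a_n^2 = (1/π) ∫_{-π}^{π} φ(x)^2 dx = 8*pi**2/3.
Subtract a_0^2/2 = 2*pi**2: Σ a_n^2 = 2*pi**2/3.
Only odd n contribute, with a_n^2 = 64/(π^2 n^4), so Σ_{m≥1} 1/(2m-1)^4 = π^2·(2*pi**2/3)/64 = pi**4/96.

pi**4/96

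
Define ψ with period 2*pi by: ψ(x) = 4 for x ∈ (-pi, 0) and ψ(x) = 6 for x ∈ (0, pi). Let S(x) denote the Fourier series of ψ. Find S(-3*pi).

5

x = -3*pi differs from x = pi by -2 full period(s), and the series is 2*pi-periodic.
At x = pi the one-sided limits are ψ(pi^-) = 6 and ψ(pi^+) = 4.
By Dirichlet's theorem the series converges to their average, [(6) + (4)]/2 = 5.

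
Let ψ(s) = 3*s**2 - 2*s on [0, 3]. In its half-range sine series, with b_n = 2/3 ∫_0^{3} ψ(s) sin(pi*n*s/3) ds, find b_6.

-7/pi

b_6 = 2/3 ∫_0^{3} (3*s**2 - 2*s) sin(2*pi*s) ds.
Integrating by parts twice (tabular method), an antiderivative of (3*s**2 - 2*s) sin(2*pi*s) is -3*s**2*cos(2*pi*s)/(2*pi) + 3*s*sin(2*pi*s)/(2*pi**2) + s*cos(2*pi*s)/pi - sin(2*pi*s)/(2*pi**2) + 3*cos(2*pi*s)/(4*pi**3); evaluating from 0 to 3: ∫_{0}^{3} (3*s**2 - 2*s) sin(2*pi*s) ds = (3*(1 - 14*pi**2)/(4*pi**3)) - (3/(4*pi**3)) = -21/(2*pi).
Hence b_6 = (2/3)·(-21/(2*pi)) = -7/pi.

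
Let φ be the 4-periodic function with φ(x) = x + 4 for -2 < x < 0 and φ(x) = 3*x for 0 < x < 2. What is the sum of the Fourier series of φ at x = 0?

2

At x = 0 the one-sided limits are φ(0^-) = 4 and φ(0^+) = 0.
By Dirichlet's theorem the series converges to their average, [(4) + (0)]/2 = 2.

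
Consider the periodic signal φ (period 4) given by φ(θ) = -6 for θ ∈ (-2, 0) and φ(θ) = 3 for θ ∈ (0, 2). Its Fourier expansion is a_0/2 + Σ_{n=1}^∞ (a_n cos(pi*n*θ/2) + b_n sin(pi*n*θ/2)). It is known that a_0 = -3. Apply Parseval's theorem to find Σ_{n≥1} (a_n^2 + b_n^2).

81/2

Parseval: a_0^2/2 + Σ_{n≥1} (a_n^2+b_n^2) = 1/2 ∫_{-2}^{2} φ(θ)^2 dθ = 45.
Subtract a_0^2/2 = 9/2: Σ (a_n^2+b_n^2) = 81/2.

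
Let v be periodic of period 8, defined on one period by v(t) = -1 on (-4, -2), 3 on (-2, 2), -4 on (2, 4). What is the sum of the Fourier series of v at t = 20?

t = 20 differs from t = 4 by 2 full period(s), and the series is 8-periodic.
At t = 4 the one-sided limits are v(4^-) = -4 and v(4^+) = -1.
By Dirichlet's theorem the series converges to their average, [(-4) + (-1)]/2 = -5/2.

-5/2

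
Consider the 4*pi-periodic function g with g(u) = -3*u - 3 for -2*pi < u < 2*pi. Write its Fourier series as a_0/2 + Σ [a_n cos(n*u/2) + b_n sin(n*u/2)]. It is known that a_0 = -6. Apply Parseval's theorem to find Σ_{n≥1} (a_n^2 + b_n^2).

Parseval: a_0^2/2 + Σ_{n≥1} (a_n^2+b_n^2) = (1/(2*pi)) ∫_{-2*pi}^{2*pi} g(u)^2 du = 18 + 24*pi**2.
Subtract a_0^2/2 = 18: Σ (a_n^2+b_n^2) = 24*pi**2.

24*pi**2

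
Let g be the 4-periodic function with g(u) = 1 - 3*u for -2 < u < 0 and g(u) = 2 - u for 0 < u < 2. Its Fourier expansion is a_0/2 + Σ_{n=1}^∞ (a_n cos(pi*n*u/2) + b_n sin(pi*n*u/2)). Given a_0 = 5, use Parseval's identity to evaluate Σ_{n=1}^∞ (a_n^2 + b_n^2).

Parseval: a_0^2/2 + Σ_{n≥1} (a_n^2+b_n^2) = 1/2 ∫_{-2}^{2} g(u)^2 du = 61/3.
Subtract a_0^2/2 = 25/2: Σ (a_n^2+b_n^2) = 47/6.

47/6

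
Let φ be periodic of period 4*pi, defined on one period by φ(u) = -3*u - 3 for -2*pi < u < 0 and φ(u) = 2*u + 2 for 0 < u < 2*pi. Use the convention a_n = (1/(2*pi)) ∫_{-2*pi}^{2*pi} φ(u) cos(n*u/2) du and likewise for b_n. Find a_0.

a_0 = (1/(2*pi)) ∫_{-2*pi}^{2*pi} φ(u) du = (1/(2*pi)) · (2*pi*(-1 + 5*pi)) = -1 + 5*pi.

-1 + 5*pi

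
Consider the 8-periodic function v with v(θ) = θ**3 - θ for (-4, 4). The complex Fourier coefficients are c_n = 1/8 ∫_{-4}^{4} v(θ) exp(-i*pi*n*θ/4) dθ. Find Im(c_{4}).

Since v is real-valued, Im(c_{4}) = -1/8 ∫_{-4}^{4} v(θ) sin(pi*θ) dθ = -b_{4}/2.
v is odd and sin(pi*θ) is odd, so the integrand is even: ∫_{-4}^{4} v(θ) sin(pi*θ) dθ = 2∫_0^{4} v(θ) sin(pi*θ) dθ.
Integrating by parts three times (tabular method), an antiderivative of (θ**3 - θ) sin(pi*θ) is -θ**3*cos(pi*θ)/pi + 3*θ**2*sin(pi*θ)/pi**2 + 6*θ*cos(pi*θ)/pi**3 + θ*cos(pi*θ)/pi - sin(pi*θ)/pi**2 - 6*sin(pi*θ)/pi**4; evaluating from 0 to 4: ∫_{0}^{4} (θ**3 - θ) sin(pi*θ) dθ = (-60/pi + 24/pi**3) - (0) = -60/pi + 24/pi**3.
So ∫_{-4}^{4} v(θ) sin(pi*θ) dθ = -120/pi + 48/pi**3.
Hence Im(c_{4}) = (-1/8)·(-120/pi + 48/pi**3) = -6/pi**3 + 15/pi.

-6/pi**3 + 15/pi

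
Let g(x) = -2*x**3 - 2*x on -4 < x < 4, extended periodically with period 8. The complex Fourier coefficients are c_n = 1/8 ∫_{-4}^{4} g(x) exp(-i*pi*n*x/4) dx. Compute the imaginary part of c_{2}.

Since g is real-valued, Im(c_{2}) = -1/8 ∫_{-4}^{4} g(x) sin(pi*x/2) dx = -b_{2}/2.
g is odd and sin(pi*x/2) is odd, so the integrand is even: ∫_{-4}^{4} g(x) sin(pi*x/2) dx = 2∫_0^{4} g(x) sin(pi*x/2) dx.
Integrating by parts three times (tabular method), an antiderivative of (-2*x**3 - 2*x) sin(pi*x/2) is 4*x**3*cos(pi*x/2)/pi - 24*x**2*sin(pi*x/2)/pi**2 - 96*x*cos(pi*x/2)/pi**3 + 4*x*cos(pi*x/2)/pi - 8*sin(pi*x/2)/pi**2 + 192*sin(pi*x/2)/pi**4; evaluating from 0 to 4: ∫_{0}^{4} (-2*x**3 - 2*x) sin(pi*x/2) dx = (-384/pi**3 + 272/pi) - (0) = -384/pi**3 + 272/pi.
So ∫_{-4}^{4} g(x) sin(pi*x/2) dx = -768/pi**3 + 544/pi.
Hence Im(c_{2}) = (-1/8)·(-768/pi**3 + 544/pi) = -68/pi + 96/pi**3.

-68/pi + 96/pi**3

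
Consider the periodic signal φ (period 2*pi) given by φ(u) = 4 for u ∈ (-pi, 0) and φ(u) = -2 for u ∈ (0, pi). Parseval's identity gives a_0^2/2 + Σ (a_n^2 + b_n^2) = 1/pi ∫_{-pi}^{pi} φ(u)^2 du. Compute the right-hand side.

20

1/pi ∫_{-pi}^{pi} φ(u)^2 du = 1/pi · (20*pi) = 20.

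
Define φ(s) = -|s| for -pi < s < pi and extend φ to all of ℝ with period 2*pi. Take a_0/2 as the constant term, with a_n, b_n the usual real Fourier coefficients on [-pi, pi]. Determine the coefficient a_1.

a_1 = 1/pi ∫_{-pi}^{pi} φ(s) cos(s) ds.
φ is even and cos(s) is even, so the integrand is even and a_1 = 2/pi ∫_0^{pi} φ(s) cos(s) ds.
Integrating by parts (boundary term plus one more integral), an antiderivative of (-s) cos(s) is -s*sin(s) - cos(s); evaluating from 0 to pi: ∫_{0}^{pi} (-s) cos(s) ds = (1) - (-1) = 2.
Hence a_1 = (2/pi)·(2) = 4/pi.

4/pi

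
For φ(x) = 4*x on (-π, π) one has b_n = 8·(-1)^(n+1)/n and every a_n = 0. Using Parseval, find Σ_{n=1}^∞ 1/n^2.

Parseval: Σ b_n^2 = (1/π) ∫_{-π}^{π} φ(x)^2 dx = 32*pi**2/3.
Σ b_n^2 = Σ 64/n^2, so Σ 1/n^2 = (32*pi**2/3)/64 = pi**2/6.

pi**2/6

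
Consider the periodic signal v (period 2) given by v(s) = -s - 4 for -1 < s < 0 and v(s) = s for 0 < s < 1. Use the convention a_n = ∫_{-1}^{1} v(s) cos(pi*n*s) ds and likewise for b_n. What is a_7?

-4/(49*pi**2)

a_7 = ∫_{-1}^{1} v(s) cos(7*pi*s) ds.
Split the integral at the breakpoints.
Integrating by parts (boundary term plus one more integral), an antiderivative of (-s - 4) cos(7*pi*s) is -s*sin(7*pi*s)/(7*pi) - 4*sin(7*pi*s)/(7*pi) - cos(7*pi*s)/(49*pi**2); evaluating from -1 to 0: ∫_{-1}^{0} (-s - 4) cos(7*pi*s) ds = (-1/(49*pi**2)) - (1/(49*pi**2)) = -2/(49*pi**2).
Integrating by parts (boundary term plus one more integral), an antiderivative of (s) cos(7*pi*s) is s*sin(7*pi*s)/(7*pi) + cos(7*pi*s)/(49*pi**2); evaluating from 0 to 1: ∫_{0}^{1} (s) cos(7*pi*s) ds = (-1/(49*pi**2)) - (1/(49*pi**2)) = -2/(49*pi**2).
Summing the pieces gives a_7 = -4/(49*pi**2).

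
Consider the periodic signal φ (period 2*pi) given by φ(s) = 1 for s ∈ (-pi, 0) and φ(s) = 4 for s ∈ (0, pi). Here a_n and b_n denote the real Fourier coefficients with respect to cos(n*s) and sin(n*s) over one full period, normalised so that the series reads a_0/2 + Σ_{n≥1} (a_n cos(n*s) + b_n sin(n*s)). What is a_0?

5

a_0 = 1/pi ∫_{-pi}^{pi} φ(s) ds = 1/pi · (5*pi) = 5.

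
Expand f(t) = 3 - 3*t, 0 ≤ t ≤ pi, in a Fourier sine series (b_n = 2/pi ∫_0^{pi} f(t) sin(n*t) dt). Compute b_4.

b_4 = 2/pi ∫_0^{pi} (3 - 3*t) sin(4*t) dt.
Integrating by parts (boundary term plus one more integral), an antiderivative of (3 - 3*t) sin(4*t) is 3*t*cos(4*t)/4 - 3*sin(4*t)/16 - 3*cos(4*t)/4; evaluating from 0 to pi: ∫_{0}^{pi} (3 - 3*t) sin(4*t) dt = (-3/4 + 3*pi/4) - (-3/4) = 3*pi/4.
Hence b_4 = (2/pi)·(3*pi/4) = 3/2.

3/2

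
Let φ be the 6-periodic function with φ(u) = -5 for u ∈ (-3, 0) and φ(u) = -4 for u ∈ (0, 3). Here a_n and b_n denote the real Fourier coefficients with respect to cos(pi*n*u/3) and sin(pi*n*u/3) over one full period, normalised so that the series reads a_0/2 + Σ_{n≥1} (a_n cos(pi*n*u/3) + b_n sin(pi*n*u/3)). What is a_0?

a_0 = 1/3 ∫_{-3}^{3} φ(u) du = 1/3 · (-27) = -9.

-9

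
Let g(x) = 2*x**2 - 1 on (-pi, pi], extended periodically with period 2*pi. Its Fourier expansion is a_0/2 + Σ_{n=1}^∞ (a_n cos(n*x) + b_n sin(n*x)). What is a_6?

2/9

a_6 = 1/pi ∫_{-pi}^{pi} g(x) cos(6*x) dx.
g is even and cos(6*x) is even, so the integrand is even and a_6 = 2/pi ∫_0^{pi} g(x) cos(6*x) dx.
Integrating by parts twice (tabular method), an antiderivative of (2*x**2 - 1) cos(6*x) is x**2*sin(6*x)/3 + x*cos(6*x)/9 - 5*sin(6*x)/27; evaluating from 0 to pi: ∫_{0}^{pi} (2*x**2 - 1) cos(6*x) dx = (pi/9) - (0) = pi/9.
Hence a_6 = (2/pi)·(pi/9) = 2/9.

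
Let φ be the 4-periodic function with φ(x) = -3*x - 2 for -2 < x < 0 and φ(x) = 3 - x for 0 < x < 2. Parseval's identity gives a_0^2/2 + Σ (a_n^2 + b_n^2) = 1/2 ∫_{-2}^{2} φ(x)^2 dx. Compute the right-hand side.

1/2 ∫_{-2}^{2} φ(x)^2 dx = 1/2 · (50/3) = 25/3.

25/3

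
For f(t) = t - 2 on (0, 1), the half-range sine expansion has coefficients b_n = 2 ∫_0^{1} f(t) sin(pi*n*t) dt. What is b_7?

-6/(7*pi)

b_7 = 2 ∫_0^{1} (t - 2) sin(7*pi*t) dt.
Integrating by parts (boundary term plus one more integral), an antiderivative of (t - 2) sin(7*pi*t) is -t*cos(7*pi*t)/(7*pi) + sin(7*pi*t)/(49*pi**2) + 2*cos(7*pi*t)/(7*pi); evaluating from 0 to 1: ∫_{0}^{1} (t - 2) sin(7*pi*t) dt = (-1/(7*pi)) - (2/(7*pi)) = -3/(7*pi).
Hence b_7 = 2·(-3/(7*pi)) = -6/(7*pi).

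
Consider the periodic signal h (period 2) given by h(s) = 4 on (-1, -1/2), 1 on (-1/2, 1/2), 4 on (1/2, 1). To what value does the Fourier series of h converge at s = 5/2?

5/2

s = 5/2 differs from s = 1/2 by 1 full period(s), and the series is 2-periodic.
At s = 1/2 the one-sided limits are h(1/2^-) = 1 and h(1/2^+) = 4.
By Dirichlet's theorem the series converges to their average, [(1) + (4)]/2 = 5/2.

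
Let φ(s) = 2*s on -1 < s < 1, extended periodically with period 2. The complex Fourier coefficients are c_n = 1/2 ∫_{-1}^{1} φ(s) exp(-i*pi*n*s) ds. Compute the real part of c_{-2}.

0

Since φ is real-valued, Re(c_{-2}) = 1/2 ∫_{-1}^{1} φ(s) cos(-2*pi*s) ds = a_{2}/2.
(φ is odd, so the integrand is odd over a symmetric interval and the integral vanishes.)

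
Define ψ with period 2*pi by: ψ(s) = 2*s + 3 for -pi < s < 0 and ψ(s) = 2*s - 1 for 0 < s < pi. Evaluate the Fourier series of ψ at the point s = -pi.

1

At s = -pi the one-sided limits are ψ(-pi^-) = -1 + 2*pi and ψ(-pi^+) = 3 - 2*pi.
By Dirichlet's theorem the series converges to their average, [(-1 + 2*pi) + (3 - 2*pi)]/2 = 1.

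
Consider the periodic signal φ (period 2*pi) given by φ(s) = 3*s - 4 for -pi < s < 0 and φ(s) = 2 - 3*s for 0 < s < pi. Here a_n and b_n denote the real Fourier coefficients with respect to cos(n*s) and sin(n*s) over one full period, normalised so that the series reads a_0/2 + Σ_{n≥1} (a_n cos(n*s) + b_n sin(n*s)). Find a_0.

a_0 = 1/pi ∫_{-pi}^{pi} φ(s) ds = 1/pi · (-pi*(2 + 3*pi)) = -3*pi - 2.

-3*pi - 2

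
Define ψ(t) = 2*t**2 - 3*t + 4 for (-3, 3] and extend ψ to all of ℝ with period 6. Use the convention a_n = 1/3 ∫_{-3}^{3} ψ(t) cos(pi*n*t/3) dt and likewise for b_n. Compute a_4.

9/(2*pi**2)

a_4 = 1/3 ∫_{-3}^{3} ψ(t) cos(4*pi*t/3) dt.
Integrating by parts twice (tabular method), an antiderivative of (2*t**2 - 3*t + 4) cos(4*pi*t/3) is 3*t**2*sin(4*pi*t/3)/(2*pi) - 9*t*sin(4*pi*t/3)/(4*pi) + 9*t*cos(4*pi*t/3)/(4*pi**2) - 27*sin(4*pi*t/3)/(16*pi**3) + 3*sin(4*pi*t/3)/pi - 27*cos(4*pi*t/3)/(16*pi**2); evaluating from -3 to 3: ∫_{-3}^{3} (2*t**2 - 3*t + 4) cos(4*pi*t/3) dt = (81/(16*pi**2)) - (-135/(16*pi**2)) = 27/(2*pi**2).
Hence a_4 = (1/3)·(27/(2*pi**2)) = 9/(2*pi**2).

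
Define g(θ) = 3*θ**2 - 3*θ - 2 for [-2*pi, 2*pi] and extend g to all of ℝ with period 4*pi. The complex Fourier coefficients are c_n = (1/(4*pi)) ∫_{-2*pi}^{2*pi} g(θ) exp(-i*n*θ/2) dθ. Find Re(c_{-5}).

Since g is real-valued, Re(c_{-5}) = (1/(4*pi)) ∫_{-2*pi}^{2*pi} g(θ) cos(-5*θ/2) dθ = a_{5}/2.
Integrating by parts twice (tabular method), an antiderivative of (3*θ**2 - 3*θ - 2) cos(-5*θ/2) is 6*θ**2*sin(5*θ/2)/5 - 6*θ*sin(5*θ/2)/5 + 24*θ*cos(5*θ/2)/25 - 148*sin(5*θ/2)/125 - 12*cos(5*θ/2)/25; evaluating from -2*pi to 2*pi: ∫_{-2*pi}^{2*pi} (3*θ**2 - 3*θ - 2) cos(-5*θ/2) dθ = (12/25 - 48*pi/25) - (12/25 + 48*pi/25) = -96*pi/25.
Hence Re(c_{-5}) = (1/(4*pi))·(-96*pi/25) = -24/25.

-24/25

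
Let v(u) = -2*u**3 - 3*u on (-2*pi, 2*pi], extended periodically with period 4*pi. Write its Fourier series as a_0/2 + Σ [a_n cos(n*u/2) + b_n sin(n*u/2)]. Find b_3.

28/9 - 32*pi**2/3

b_3 = (1/(2*pi)) ∫_{-2*pi}^{2*pi} v(u) sin(3*u/2) du.
v is odd and sin(3*u/2) is odd, so the integrand is even and b_3 = 1/pi ∫_0^{2*pi} v(u) sin(3*u/2) du.
Integrating by parts three times (tabular method), an antiderivative of (-2*u**3 - 3*u) sin(3*u/2) is 4*u**3*cos(3*u/2)/3 - 8*u**2*sin(3*u/2)/3 - 14*u*cos(3*u/2)/9 + 28*sin(3*u/2)/27; evaluating from 0 to 2*pi: ∫_{0}^{2*pi} (-2*u**3 - 3*u) sin(3*u/2) du = (4*pi*(7 - 24*pi**2)/9) - (0) = 4*pi*(7 - 24*pi**2)/9.
Hence b_3 = (1/pi)·(4*pi*(7 - 24*pi**2)/9) = 28/9 - 32*pi**2/3.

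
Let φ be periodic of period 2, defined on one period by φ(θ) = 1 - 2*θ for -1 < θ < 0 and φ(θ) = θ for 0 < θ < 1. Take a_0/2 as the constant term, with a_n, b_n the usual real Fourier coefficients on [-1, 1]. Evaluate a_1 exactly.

-6/pi**2

a_1 = ∫_{-1}^{1} φ(θ) cos(pi*θ) dθ.
Split the integral at the breakpoints.
Integrating by parts (boundary term plus one more integral), an antiderivative of (1 - 2*θ) cos(pi*θ) is -2*θ*sin(pi*θ)/pi + sin(pi*θ)/pi - 2*cos(pi*θ)/pi**2; evaluating from -1 to 0: ∫_{-1}^{0} (1 - 2*θ) cos(pi*θ) dθ = (-2/pi**2) - (2/pi**2) = -4/pi**2.
Integrating by parts (boundary term plus one more integral), an antiderivative of (θ) cos(pi*θ) is θ*sin(pi*θ)/pi + cos(pi*θ)/pi**2; evaluating from 0 to 1: ∫_{0}^{1} (θ) cos(pi*θ) dθ = (-1/pi**2) - (pi**(-2)) = -2/pi**2.
Summing the pieces gives a_1 = -6/pi**2.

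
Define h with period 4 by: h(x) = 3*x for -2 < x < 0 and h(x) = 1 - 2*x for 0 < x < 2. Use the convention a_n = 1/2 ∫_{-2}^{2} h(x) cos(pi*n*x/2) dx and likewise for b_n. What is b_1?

b_1 = 1/2 ∫_{-2}^{2} h(x) sin(pi*x/2) dx.
Split the integral at the breakpoints.
Integrating by parts (boundary term plus one more integral), an antiderivative of (3*x) sin(pi*x/2) is -6*x*cos(pi*x/2)/pi + 12*sin(pi*x/2)/pi**2; evaluating from -2 to 0: ∫_{-2}^{0} (3*x) sin(pi*x/2) dx = (0) - (-12/pi) = 12/pi.
Integrating by parts (boundary term plus one more integral), an antiderivative of (1 - 2*x) sin(pi*x/2) is 4*x*cos(pi*x/2)/pi - 8*sin(pi*x/2)/pi**2 - 2*cos(pi*x/2)/pi; evaluating from 0 to 2: ∫_{0}^{2} (1 - 2*x) sin(pi*x/2) dx = (-6/pi) - (-2/pi) = -4/pi.
Summing the pieces and multiplying by (1/2) gives b_1 = 4/pi.

4/pi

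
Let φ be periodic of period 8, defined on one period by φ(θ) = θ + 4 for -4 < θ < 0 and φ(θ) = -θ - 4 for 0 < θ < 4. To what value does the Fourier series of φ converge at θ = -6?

θ = -6 differs from θ = 2 by -1 full period(s), and the series is 8-periodic.
φ is continuous at θ = 2 with value -6, so the series converges to -6 there.

-6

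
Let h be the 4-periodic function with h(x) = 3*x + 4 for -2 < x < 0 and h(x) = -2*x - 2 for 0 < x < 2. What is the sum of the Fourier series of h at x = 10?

-4

x = 10 differs from x = 2 by 2 full period(s), and the series is 4-periodic.
At x = 2 the one-sided limits are h(2^-) = -6 and h(2^+) = -2.
By Dirichlet's theorem the series converges to their average, [(-6) + (-2)]/2 = -4.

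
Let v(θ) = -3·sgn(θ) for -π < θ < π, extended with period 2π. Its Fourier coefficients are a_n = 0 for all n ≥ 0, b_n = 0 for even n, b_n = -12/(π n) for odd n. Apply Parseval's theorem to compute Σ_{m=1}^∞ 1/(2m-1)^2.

Parseval: Σ b_n^2 = (1/π) ∫_{-π}^{π} v(θ)^2 dθ = 18.
Only odd n contribute, with b_n^2 = 144/(π^2 n^2), so Σ_{m≥1} 1/(2m-1)^2 = π^2·(18)/144 = pi**2/8.

pi**2/8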